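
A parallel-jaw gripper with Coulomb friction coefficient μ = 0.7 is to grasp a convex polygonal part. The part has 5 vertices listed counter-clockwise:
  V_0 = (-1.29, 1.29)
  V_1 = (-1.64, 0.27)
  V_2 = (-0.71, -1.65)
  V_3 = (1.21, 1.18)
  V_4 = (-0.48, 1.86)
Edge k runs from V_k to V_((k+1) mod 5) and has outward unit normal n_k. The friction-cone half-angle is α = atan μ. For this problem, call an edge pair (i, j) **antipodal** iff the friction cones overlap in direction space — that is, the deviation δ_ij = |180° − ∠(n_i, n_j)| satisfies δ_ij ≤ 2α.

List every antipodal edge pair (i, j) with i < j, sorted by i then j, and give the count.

count = 4; pairs: (0,2), (1,2), (1,3), (2,4)

α = atan 0.7 = 34.99°;  2α = 69.98°
n_0 = (-0.9459, +0.3246)
n_1 = (-0.9000, -0.4359)
n_2 = (+0.8275, -0.5614)
n_3 = (+0.3733, +0.9277)
n_4 = (-0.5755, +0.8178)
  (0,1): δ = 135.22°  ·
  (0,2): δ = 15.22°  ✓
  (0,3): δ = 87.02°  ·
  (0,4): δ = 144.07°  ·
  (1,2): δ = 60.00°  ✓
  (1,3): δ = 42.24°  ✓
  (1,4): δ = 99.29°  ·
  (2,3): δ = 77.76°  ·
  (2,4): δ = 20.71°  ✓
  (3,4): δ = 122.95°  ·
antipodal pairs: 4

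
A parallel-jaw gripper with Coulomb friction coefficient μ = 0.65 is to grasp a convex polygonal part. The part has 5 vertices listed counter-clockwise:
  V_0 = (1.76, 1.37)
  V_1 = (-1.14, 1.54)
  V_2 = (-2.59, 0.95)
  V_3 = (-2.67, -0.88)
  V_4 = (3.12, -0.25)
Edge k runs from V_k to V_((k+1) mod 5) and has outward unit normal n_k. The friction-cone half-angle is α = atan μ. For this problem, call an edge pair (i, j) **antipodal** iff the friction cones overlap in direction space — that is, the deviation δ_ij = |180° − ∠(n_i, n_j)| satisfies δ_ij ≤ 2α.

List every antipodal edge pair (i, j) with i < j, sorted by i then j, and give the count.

count = 4; pairs: (0,3), (1,3), (2,4), (3,4)

α = atan 0.65 = 33.02°;  2α = 66.05°
n_0 = (+0.0585, +0.9983)
n_1 = (-0.3769, +0.9263)
n_2 = (-0.9990, +0.0437)
n_3 = (+0.1082, -0.9941)
n_4 = (+0.7659, +0.6430)
  (0,1): δ = 154.50°  ·
  (0,2): δ = 89.15°  ·
  (0,3): δ = 9.56°  ✓
  (0,4): δ = 133.37°  ·
  (1,2): δ = 114.64°  ·
  (1,3): δ = 15.93°  ✓
  (1,4): δ = 107.87°  ·
  (2,3): δ = 81.29°  ·
  (2,4): δ = 42.52°  ✓
  (3,4): δ = 56.20°  ✓
antipodal pairs: 4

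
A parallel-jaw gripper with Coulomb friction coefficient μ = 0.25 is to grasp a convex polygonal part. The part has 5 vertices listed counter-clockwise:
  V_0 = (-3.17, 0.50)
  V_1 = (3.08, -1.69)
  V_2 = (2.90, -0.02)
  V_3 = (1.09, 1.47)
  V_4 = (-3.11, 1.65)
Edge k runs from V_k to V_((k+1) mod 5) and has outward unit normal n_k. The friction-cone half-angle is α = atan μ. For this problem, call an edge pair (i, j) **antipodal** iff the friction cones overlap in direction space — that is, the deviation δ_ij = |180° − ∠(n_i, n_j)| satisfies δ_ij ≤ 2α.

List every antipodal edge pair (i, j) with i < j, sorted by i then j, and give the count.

α = atan 0.25 = 14.04°;  2α = 28.07°
n_0 = (-0.3307, -0.9437)
n_1 = (+0.9942, +0.1072)
n_2 = (+0.6356, +0.7721)
n_3 = (+0.0428, +0.9991)
n_4 = (-0.9986, +0.0521)
  (0,1): δ = 64.54°  ·
  (0,2): δ = 20.15°  ✓
  (0,3): δ = 16.86°  ✓
  (0,4): δ = 106.32°  ·
  (1,2): δ = 135.61°  ·
  (1,3): δ = 98.61°  ·
  (1,4): δ = 9.14°  ✓
  (2,3): δ = 142.99°  ·
  (2,4): δ = 53.53°  ·
  (3,4): δ = 90.53°  ·
antipodal pairs: 3

count = 3; pairs: (0,2), (0,3), (1,4)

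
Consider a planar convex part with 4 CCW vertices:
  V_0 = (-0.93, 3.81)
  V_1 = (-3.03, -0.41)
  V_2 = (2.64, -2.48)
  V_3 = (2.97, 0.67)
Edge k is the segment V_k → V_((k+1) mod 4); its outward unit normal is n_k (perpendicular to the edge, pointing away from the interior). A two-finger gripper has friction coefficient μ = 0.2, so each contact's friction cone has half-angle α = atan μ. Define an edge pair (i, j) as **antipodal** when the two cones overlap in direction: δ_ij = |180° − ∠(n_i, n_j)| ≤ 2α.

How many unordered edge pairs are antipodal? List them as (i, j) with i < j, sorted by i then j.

count = 2; pairs: (0,2), (1,3)

α = atan 0.2 = 11.31°;  2α = 22.62°
n_0 = (-0.8953, +0.4455)
n_1 = (-0.3429, -0.9394)
n_2 = (+0.9946, -0.1042)
n_3 = (+0.6271, +0.7789)
  (0,1): δ = 83.60°  ·
  (0,2): δ = 20.48°  ✓
  (0,3): δ = 77.62°  ·
  (1,2): δ = 75.92°  ·
  (1,3): δ = 18.78°  ✓
  (2,3): δ = 122.86°  ·
antipodal pairs: 2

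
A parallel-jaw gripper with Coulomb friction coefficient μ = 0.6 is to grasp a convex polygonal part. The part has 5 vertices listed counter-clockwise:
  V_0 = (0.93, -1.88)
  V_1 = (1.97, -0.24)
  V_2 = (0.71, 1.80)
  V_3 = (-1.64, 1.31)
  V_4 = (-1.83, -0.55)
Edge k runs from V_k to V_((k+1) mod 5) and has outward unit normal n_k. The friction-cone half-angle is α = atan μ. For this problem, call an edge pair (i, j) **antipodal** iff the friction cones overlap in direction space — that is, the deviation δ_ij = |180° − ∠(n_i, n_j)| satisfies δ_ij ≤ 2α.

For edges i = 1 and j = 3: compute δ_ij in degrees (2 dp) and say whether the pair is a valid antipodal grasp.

δ = 37.53°, valid

α = atan 0.6 = 30.96°;  2α = 61.93°
edge 1: e_1 = (-1.26, +2.04);  n_1 = (+0.8508, +0.5255)
edge 3: e_3 = (-0.19, -1.86);  n_3 = (-0.9948, +0.1016)
∠(n_1, n_3) = 142.47°
δ = |180° − 142.47°| = 37.53°
37.53° ≤ 2α = 61.93°  →  valid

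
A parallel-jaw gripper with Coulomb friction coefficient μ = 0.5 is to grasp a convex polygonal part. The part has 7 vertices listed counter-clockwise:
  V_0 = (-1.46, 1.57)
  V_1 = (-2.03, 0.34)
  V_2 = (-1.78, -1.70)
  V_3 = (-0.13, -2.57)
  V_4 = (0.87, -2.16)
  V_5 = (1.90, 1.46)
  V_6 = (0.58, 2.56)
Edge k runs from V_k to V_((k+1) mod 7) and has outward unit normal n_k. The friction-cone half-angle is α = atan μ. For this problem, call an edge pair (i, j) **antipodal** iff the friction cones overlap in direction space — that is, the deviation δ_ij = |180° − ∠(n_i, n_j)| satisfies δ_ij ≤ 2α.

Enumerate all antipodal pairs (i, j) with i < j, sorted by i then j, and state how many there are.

α = atan 0.5 = 26.57°;  2α = 53.13°
n_0 = (-0.9073, +0.4205)
n_1 = (-0.9926, -0.1216)
n_2 = (-0.4664, -0.8846)
n_3 = (+0.3794, -0.9253)
n_4 = (+0.9618, -0.2737)
n_5 = (+0.6402, +0.7682)
n_6 = (-0.4366, +0.8997)
  (0,1): δ = 148.15°  ·
  (0,2): δ = 92.94°  ·
  (0,3): δ = 42.84°  ✓
  (0,4): δ = 8.98°  ✓
  (0,5): δ = 75.06°  ·
  (0,6): δ = 140.75°  ·
  (1,2): δ = 124.79°  ·
  (1,3): δ = 74.69°  ·
  (1,4): δ = 22.87°  ✓
  (1,5): δ = 43.21°  ✓
  (1,6): δ = 108.90°  ·
  (2,3): δ = 129.90°  ·
  (2,4): δ = 78.08°  ·
  (2,5): δ = 12.00°  ✓
  (2,6): δ = 53.69°  ·
  (3,4): δ = 128.18°  ·
  (3,5): δ = 62.10°  ·
  (3,6): δ = 3.59°  ✓
  (4,5): δ = 113.92°  ·
  (4,6): δ = 48.23°  ✓
  (5,6): δ = 114.31°  ·
antipodal pairs: 7

count = 7; pairs: (0,3), (0,4), (1,4), (1,5), (2,5), (3,6), (4,6)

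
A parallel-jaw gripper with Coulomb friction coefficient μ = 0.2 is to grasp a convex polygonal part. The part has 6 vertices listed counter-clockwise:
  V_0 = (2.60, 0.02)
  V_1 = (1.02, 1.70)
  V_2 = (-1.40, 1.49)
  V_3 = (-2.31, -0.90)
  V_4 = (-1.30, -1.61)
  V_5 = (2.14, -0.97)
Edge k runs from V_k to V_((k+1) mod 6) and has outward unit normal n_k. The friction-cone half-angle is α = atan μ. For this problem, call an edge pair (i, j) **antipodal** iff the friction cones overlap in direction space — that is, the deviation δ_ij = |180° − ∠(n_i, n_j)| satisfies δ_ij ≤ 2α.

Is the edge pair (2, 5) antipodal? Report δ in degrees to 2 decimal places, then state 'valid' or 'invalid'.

α = atan 0.2 = 11.31°;  2α = 22.62°
edge 2: e_2 = (-0.91, -2.39);  n_2 = (-0.9345, +0.3558)
edge 5: e_5 = (+0.46, +0.99);  n_5 = (+0.9069, -0.4214)
∠(n_2, n_5) = 175.92°
δ = |180° − 175.92°| = 4.08°
4.08° ≤ 2α = 22.62°  →  valid

δ = 4.08°, valid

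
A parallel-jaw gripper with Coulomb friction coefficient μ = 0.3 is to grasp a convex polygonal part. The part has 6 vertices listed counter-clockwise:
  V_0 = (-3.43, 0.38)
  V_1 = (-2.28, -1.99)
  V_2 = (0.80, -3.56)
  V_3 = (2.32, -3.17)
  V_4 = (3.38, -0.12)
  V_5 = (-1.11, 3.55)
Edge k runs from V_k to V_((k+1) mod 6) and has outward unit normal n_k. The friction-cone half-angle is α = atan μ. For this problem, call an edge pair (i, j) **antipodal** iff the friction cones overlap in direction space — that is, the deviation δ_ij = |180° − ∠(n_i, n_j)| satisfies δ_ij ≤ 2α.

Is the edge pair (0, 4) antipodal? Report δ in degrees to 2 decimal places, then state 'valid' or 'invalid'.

α = atan 0.3 = 16.70°;  2α = 33.40°
edge 0: e_0 = (+1.15, -2.37);  n_0 = (-0.8997, -0.4366)
edge 4: e_4 = (-4.49, +3.67);  n_4 = (+0.6329, +0.7743)
∠(n_0, n_4) = 155.15°
δ = |180° − 155.15°| = 24.85°
24.85° ≤ 2α = 33.40°  →  valid

δ = 24.85°, valid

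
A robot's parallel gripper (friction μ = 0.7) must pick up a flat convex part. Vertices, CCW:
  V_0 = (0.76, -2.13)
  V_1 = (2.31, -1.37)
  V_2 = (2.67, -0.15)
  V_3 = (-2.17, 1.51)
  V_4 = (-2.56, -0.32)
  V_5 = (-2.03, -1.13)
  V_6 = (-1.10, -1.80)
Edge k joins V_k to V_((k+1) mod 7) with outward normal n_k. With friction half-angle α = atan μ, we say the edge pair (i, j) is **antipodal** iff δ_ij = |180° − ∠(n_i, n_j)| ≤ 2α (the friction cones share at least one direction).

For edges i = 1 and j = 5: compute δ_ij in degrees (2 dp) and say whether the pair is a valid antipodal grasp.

α = atan 0.7 = 34.99°;  2α = 69.98°
edge 1: e_1 = (+0.36, +1.22);  n_1 = (+0.9591, -0.2830)
edge 5: e_5 = (+0.93, -0.67);  n_5 = (-0.5845, -0.8114)
∠(n_1, n_5) = 109.33°
δ = |180° − 109.33°| = 70.67°
70.67° > 2α = 69.98°  →  invalid

δ = 70.67°, invalid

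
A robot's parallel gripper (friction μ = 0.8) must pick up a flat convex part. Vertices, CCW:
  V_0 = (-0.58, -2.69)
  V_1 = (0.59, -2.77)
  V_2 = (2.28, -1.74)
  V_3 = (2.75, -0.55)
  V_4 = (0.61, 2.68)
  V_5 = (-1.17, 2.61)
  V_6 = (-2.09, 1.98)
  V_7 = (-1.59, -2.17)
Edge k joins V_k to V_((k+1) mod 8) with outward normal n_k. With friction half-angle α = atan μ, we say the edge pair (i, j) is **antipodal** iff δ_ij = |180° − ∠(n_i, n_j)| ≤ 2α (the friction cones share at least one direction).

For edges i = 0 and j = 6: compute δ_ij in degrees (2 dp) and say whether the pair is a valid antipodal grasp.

α = atan 0.8 = 38.66°;  2α = 77.32°
edge 0: e_0 = (+1.17, -0.08);  n_0 = (-0.0682, -0.9977)
edge 6: e_6 = (+0.50, -4.15);  n_6 = (-0.9928, -0.1196)
∠(n_0, n_6) = 79.22°
δ = |180° − 79.22°| = 100.78°
100.78° > 2α = 77.32°  →  invalid

δ = 100.78°, invalid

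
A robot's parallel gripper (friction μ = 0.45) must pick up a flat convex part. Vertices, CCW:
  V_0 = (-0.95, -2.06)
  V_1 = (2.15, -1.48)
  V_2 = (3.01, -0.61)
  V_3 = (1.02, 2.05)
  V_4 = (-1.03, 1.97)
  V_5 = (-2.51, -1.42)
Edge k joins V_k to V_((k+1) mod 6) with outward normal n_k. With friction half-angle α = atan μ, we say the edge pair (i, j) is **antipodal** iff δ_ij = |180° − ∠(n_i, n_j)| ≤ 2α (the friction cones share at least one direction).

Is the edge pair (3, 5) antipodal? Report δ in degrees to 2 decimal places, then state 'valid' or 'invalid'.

δ = 24.54°, valid

α = atan 0.45 = 24.23°;  2α = 48.46°
edge 3: e_3 = (-2.05, -0.08);  n_3 = (-0.0390, +0.9992)
edge 5: e_5 = (+1.56, -0.64);  n_5 = (-0.3796, -0.9252)
∠(n_3, n_5) = 155.46°
δ = |180° − 155.46°| = 24.54°
24.54° ≤ 2α = 48.46°  →  valid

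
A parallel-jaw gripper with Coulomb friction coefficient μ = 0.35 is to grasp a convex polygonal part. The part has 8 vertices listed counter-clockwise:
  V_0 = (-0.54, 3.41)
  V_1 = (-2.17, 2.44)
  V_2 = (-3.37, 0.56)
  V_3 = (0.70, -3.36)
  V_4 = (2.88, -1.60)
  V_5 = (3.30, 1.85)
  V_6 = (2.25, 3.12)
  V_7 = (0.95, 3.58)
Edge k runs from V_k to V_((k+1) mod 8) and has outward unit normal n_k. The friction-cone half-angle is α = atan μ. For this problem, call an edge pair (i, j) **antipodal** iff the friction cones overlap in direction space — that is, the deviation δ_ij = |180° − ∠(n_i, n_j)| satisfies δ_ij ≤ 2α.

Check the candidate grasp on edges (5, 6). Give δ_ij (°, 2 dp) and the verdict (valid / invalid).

α = atan 0.35 = 19.29°;  2α = 38.58°
edge 5: e_5 = (-1.05, +1.27);  n_5 = (+0.7707, +0.6372)
edge 6: e_6 = (-1.30, +0.46);  n_6 = (+0.3336, +0.9427)
∠(n_5, n_6) = 30.93°
δ = |180° − 30.93°| = 149.07°
149.07° > 2α = 38.58°  →  invalid

δ = 149.07°, invalid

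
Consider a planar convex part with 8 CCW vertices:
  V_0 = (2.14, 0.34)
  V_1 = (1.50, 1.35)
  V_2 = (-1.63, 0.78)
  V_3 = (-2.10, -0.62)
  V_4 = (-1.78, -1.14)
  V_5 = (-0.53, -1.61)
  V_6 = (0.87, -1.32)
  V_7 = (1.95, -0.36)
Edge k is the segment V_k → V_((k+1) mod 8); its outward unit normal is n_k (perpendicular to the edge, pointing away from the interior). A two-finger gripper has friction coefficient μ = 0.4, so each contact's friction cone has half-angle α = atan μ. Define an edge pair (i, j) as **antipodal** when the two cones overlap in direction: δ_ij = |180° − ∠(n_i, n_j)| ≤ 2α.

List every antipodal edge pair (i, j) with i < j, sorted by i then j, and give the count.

count = 7; pairs: (0,3), (0,4), (1,4), (1,5), (1,6), (2,6), (2,7)

α = atan 0.4 = 21.80°;  2α = 43.60°
n_0 = (+0.8447, +0.5353)
n_1 = (-0.1792, +0.9838)
n_2 = (-0.9480, +0.3183)
n_3 = (-0.8517, -0.5241)
n_4 = (-0.3519, -0.9360)
n_5 = (+0.2028, -0.9792)
n_6 = (+0.6644, -0.7474)
n_7 = (+0.9651, -0.2620)
  (0,1): δ = 112.04°  ·
  (0,2): δ = 50.92°  ·
  (0,3): δ = 0.75°  ✓
  (0,4): δ = 37.03°  ✓
  (0,5): δ = 69.34°  ·
  (0,6): δ = 99.27°  ·
  (0,7): δ = 132.45°  ·
  (1,2): δ = 118.88°  ·
  (1,3): δ = 68.71°  ·
  (1,4): δ = 30.93°  ✓
  (1,5): δ = 1.38°  ✓
  (1,6): δ = 31.31°  ✓
  (1,7): δ = 64.49°  ·
  (2,3): δ = 129.83°  ·
  (2,4): δ = 92.05°  ·
  (2,5): δ = 59.74°  ·
  (2,6): δ = 29.81°  ✓
  (2,7): δ = 3.37°  ✓
  (3,4): δ = 142.21°  ·
  (3,5): δ = 109.90°  ·
  (3,6): δ = 79.97°  ·
  (3,7): δ = 46.79°  ·
  (4,5): δ = 147.69°  ·
  (4,6): δ = 117.76°  ·
  (4,7): δ = 84.58°  ·
  (5,6): δ = 150.07°  ·
  (5,7): δ = 116.89°  ·
  (6,7): δ = 146.82°  ·
antipodal pairs: 7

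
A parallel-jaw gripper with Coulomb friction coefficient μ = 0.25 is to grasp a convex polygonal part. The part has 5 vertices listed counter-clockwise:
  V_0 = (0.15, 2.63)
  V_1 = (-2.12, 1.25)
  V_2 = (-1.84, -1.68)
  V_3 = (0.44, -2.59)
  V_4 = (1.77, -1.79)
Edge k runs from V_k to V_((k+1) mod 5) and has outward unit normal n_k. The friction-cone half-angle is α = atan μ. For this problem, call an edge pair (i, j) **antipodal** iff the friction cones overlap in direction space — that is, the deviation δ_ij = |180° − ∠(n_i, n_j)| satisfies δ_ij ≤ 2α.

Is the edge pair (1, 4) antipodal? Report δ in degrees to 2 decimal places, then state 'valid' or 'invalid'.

δ = 14.67°, valid

α = atan 0.25 = 14.04°;  2α = 28.07°
edge 1: e_1 = (+0.28, -2.93);  n_1 = (-0.9955, -0.0951)
edge 4: e_4 = (-1.62, +4.42);  n_4 = (+0.9389, +0.3441)
∠(n_1, n_4) = 165.33°
δ = |180° − 165.33°| = 14.67°
14.67° ≤ 2α = 28.07°  →  valid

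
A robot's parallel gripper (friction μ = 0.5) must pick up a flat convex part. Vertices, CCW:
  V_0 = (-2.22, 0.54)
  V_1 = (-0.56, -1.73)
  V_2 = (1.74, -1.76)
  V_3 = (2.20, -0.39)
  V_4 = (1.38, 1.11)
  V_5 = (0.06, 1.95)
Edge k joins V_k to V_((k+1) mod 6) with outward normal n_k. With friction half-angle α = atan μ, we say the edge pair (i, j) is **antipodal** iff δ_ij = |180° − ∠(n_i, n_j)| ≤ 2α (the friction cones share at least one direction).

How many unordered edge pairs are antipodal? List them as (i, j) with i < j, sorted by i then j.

count = 5; pairs: (0,3), (0,4), (1,4), (1,5), (2,5)

α = atan 0.5 = 26.57°;  2α = 53.13°
n_0 = (-0.8072, -0.5903)
n_1 = (-0.0130, -0.9999)
n_2 = (+0.9480, -0.3183)
n_3 = (+0.8774, +0.4797)
n_4 = (+0.5369, +0.8437)
n_5 = (-0.5260, +0.8505)
  (0,1): δ = 126.92°  ·
  (0,2): δ = 54.74°  ·
  (0,3): δ = 7.51°  ✓
  (0,4): δ = 21.35°  ✓
  (0,5): δ = 85.56°  ·
  (1,2): δ = 107.81°  ·
  (1,3): δ = 60.59°  ·
  (1,4): δ = 31.72°  ✓
  (1,5): δ = 32.48°  ✓
  (2,3): δ = 132.78°  ·
  (2,4): δ = 103.91°  ·
  (2,5): δ = 39.71°  ✓
  (3,4): δ = 151.14°  ·
  (3,5): δ = 86.93°  ·
  (4,5): δ = 115.80°  ·
antipodal pairs: 5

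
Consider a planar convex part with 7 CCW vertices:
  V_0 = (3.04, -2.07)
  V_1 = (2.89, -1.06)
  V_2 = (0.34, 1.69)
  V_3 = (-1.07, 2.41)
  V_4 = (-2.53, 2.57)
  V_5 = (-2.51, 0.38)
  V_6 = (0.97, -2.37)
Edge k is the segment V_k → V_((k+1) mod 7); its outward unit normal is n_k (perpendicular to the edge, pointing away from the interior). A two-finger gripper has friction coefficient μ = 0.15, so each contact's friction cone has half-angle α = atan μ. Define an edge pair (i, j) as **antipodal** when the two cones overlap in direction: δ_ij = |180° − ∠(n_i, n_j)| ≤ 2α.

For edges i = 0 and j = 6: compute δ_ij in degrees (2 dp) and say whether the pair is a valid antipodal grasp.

δ = 89.80°, invalid

α = atan 0.15 = 8.53°;  2α = 17.06°
edge 0: e_0 = (-0.15, +1.01);  n_0 = (+0.9892, +0.1469)
edge 6: e_6 = (+2.07, +0.30);  n_6 = (+0.1434, -0.9897)
∠(n_0, n_6) = 90.20°
δ = |180° − 90.20°| = 89.80°
89.80° > 2α = 17.06°  →  invalid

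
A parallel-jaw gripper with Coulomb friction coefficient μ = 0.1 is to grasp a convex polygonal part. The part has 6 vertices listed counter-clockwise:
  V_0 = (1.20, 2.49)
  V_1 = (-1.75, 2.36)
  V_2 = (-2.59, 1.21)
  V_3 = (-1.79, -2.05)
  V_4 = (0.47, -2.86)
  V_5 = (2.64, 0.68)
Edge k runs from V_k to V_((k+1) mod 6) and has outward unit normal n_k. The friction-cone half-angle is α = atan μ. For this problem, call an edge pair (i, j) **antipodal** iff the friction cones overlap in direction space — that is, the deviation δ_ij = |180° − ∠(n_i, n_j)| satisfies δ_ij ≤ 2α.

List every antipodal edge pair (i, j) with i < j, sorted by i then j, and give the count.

count = 1; pairs: (1,4)

α = atan 0.1 = 5.71°;  2α = 11.42°
n_0 = (-0.0440, +0.9990)
n_1 = (-0.8075, +0.5898)
n_2 = (-0.9712, -0.2383)
n_3 = (-0.3374, -0.9414)
n_4 = (+0.8526, -0.5226)
n_5 = (+0.7826, +0.6226)
  (0,1): δ = 128.67°  ·
  (0,2): δ = 78.74°  ·
  (0,3): δ = 22.24°  ·
  (0,4): δ = 55.97°  ·
  (0,5): δ = 125.98°  ·
  (1,2): δ = 130.07°  ·
  (1,3): δ = 73.57°  ·
  (1,4): δ = 4.64°  ✓
  (1,5): δ = 74.65°  ·
  (2,3): δ = 123.51°  ·
  (2,4): δ = 45.30°  ·
  (2,5): δ = 24.72°  ·
  (3,4): δ = 101.79°  ·
  (3,5): δ = 31.78°  ·
  (4,5): δ = 109.99°  ·
antipodal pairs: 1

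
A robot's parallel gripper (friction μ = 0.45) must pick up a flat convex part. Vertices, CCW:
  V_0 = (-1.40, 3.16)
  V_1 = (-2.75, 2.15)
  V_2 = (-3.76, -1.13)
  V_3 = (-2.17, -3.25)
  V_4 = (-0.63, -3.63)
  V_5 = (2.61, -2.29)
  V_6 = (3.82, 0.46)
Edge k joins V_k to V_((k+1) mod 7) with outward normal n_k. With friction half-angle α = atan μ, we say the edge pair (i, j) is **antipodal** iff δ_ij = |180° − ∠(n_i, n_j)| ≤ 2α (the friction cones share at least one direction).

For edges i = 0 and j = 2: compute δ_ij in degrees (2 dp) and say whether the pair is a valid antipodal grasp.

δ = 89.93°, invalid

α = atan 0.45 = 24.23°;  2α = 48.46°
edge 0: e_0 = (-1.35, -1.01);  n_0 = (-0.5991, +0.8007)
edge 2: e_2 = (+1.59, -2.12);  n_2 = (-0.8000, -0.6000)
∠(n_0, n_2) = 90.07°
δ = |180° − 90.07°| = 89.93°
89.93° > 2α = 48.46°  →  invalid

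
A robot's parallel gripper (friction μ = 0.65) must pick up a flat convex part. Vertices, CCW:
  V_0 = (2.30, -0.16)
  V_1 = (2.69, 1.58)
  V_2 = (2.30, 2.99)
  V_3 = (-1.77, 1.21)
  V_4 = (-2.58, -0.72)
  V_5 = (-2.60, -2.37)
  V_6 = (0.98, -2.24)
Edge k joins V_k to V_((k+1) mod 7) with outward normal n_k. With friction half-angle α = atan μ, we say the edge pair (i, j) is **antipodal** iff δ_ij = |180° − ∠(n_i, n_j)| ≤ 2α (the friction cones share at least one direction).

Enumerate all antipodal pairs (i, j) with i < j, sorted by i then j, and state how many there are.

count = 10; pairs: (0,2), (0,3), (0,4), (1,3), (1,4), (2,5), (2,6), (3,5), (3,6), (4,6)

α = atan 0.65 = 33.02°;  2α = 66.05°
n_0 = (+0.9758, -0.2187)
n_1 = (+0.9638, +0.2666)
n_2 = (-0.4007, +0.9162)
n_3 = (-0.9221, +0.3870)
n_4 = (-0.9999, +0.0121)
n_5 = (+0.0363, -0.9993)
n_6 = (+0.8443, -0.5358)
  (0,1): δ = 151.91°  ·
  (0,2): δ = 53.74°  ✓
  (0,3): δ = 10.13°  ✓
  (0,4): δ = 11.94°  ✓
  (0,5): δ = 104.71°  ·
  (0,6): δ = 160.23°  ·
  (1,2): δ = 81.84°  ·
  (1,3): δ = 38.23°  ✓
  (1,4): δ = 16.16°  ✓
  (1,5): δ = 76.62°  ·
  (1,6): δ = 132.14°  ·
  (2,3): δ = 136.39°  ·
  (2,4): δ = 114.32°  ·
  (2,5): δ = 21.54°  ✓
  (2,6): δ = 33.98°  ✓
  (3,4): δ = 157.93°  ·
  (3,5): δ = 65.15°  ✓
  (3,6): δ = 9.63°  ✓
  (4,5): δ = 87.23°  ·
  (4,6): δ = 31.71°  ✓
  (5,6): δ = 124.48°  ·
antipodal pairs: 10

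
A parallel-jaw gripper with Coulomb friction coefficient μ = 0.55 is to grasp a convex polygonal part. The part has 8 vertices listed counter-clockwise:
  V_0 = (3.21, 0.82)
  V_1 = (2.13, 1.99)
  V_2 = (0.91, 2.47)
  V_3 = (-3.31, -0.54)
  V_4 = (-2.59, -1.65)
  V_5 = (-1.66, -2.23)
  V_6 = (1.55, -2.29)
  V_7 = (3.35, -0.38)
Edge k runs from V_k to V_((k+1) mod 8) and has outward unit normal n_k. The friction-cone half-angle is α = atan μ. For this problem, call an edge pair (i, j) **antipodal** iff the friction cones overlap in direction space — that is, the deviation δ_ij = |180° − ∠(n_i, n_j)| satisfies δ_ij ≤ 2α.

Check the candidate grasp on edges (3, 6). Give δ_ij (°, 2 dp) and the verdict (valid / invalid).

δ = 76.27°, invalid

α = atan 0.55 = 28.81°;  2α = 57.62°
edge 3: e_3 = (+0.72, -1.11);  n_3 = (-0.8390, -0.5442)
edge 6: e_6 = (+1.80, +1.91);  n_6 = (+0.7278, -0.6858)
∠(n_3, n_6) = 103.73°
δ = |180° − 103.73°| = 76.27°
76.27° > 2α = 57.62°  →  invalid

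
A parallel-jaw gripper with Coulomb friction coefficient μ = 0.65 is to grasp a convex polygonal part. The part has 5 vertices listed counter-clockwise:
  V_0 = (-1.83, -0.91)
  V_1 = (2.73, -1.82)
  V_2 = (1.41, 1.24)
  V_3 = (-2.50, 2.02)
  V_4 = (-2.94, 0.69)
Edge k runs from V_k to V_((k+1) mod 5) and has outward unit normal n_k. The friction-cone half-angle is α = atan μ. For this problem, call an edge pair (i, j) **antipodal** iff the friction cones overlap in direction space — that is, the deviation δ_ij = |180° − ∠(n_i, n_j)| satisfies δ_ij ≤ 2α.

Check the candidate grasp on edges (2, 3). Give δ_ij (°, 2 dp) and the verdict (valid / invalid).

α = atan 0.65 = 33.02°;  2α = 66.05°
edge 2: e_2 = (-3.91, +0.78);  n_2 = (+0.1956, +0.9807)
edge 3: e_3 = (-0.44, -1.33);  n_3 = (-0.9494, +0.3141)
∠(n_2, n_3) = 82.98°
δ = |180° − 82.98°| = 97.02°
97.02° > 2α = 66.05°  →  invalid

δ = 97.02°, invalid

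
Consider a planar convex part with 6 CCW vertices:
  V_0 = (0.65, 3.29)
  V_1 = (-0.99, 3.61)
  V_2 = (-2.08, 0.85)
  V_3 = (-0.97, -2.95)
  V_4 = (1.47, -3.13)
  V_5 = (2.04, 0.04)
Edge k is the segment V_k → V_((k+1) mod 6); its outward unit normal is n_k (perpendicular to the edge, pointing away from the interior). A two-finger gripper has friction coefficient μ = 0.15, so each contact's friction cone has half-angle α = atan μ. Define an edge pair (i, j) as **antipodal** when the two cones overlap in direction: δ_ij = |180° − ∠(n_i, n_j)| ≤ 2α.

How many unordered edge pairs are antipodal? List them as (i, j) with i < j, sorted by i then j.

α = atan 0.15 = 8.53°;  2α = 17.06°
n_0 = (+0.1915, +0.9815)
n_1 = (-0.9301, +0.3673)
n_2 = (-0.9599, -0.2804)
n_3 = (-0.0736, -0.9973)
n_4 = (+0.9842, -0.1770)
n_5 = (+0.9194, +0.3932)
  (0,1): δ = 100.51°  ·
  (0,2): δ = 62.68°  ·
  (0,3): δ = 6.82°  ✓
  (0,4): δ = 90.85°  ·
  (0,5): δ = 124.20°  ·
  (1,2): δ = 142.17°  ·
  (1,3): δ = 72.67°  ·
  (1,4): δ = 11.36°  ✓
  (1,5): δ = 44.71°  ·
  (2,3): δ = 110.50°  ·
  (2,4): δ = 26.48°  ·
  (2,5): δ = 6.87°  ✓
  (3,4): δ = 95.97°  ·
  (3,5): δ = 62.62°  ·
  (4,5): δ = 146.65°  ·
antipodal pairs: 3

count = 3; pairs: (0,3), (1,4), (2,5)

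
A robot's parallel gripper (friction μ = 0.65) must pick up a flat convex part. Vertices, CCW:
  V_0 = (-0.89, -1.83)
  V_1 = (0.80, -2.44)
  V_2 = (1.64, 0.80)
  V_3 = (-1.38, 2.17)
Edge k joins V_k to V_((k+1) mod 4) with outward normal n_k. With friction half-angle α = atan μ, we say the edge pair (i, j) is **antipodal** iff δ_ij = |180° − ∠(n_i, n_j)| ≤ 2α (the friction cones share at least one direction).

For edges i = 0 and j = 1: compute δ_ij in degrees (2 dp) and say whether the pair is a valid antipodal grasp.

δ = 84.69°, invalid

α = atan 0.65 = 33.02°;  2α = 66.05°
edge 0: e_0 = (+1.69, -0.61);  n_0 = (-0.3395, -0.9406)
edge 1: e_1 = (+0.84, +3.24);  n_1 = (+0.9680, -0.2510)
∠(n_0, n_1) = 95.31°
δ = |180° − 95.31°| = 84.69°
84.69° > 2α = 66.05°  →  invalid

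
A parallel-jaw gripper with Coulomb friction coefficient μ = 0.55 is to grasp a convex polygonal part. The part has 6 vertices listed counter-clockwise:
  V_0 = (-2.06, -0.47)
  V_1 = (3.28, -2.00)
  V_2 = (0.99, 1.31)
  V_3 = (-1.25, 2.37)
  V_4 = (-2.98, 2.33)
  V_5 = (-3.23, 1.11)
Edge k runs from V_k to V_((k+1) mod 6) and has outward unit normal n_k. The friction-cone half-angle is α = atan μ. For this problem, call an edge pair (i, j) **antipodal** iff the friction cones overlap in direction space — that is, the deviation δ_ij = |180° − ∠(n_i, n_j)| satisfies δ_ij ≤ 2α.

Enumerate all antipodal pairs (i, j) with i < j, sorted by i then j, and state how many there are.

count = 7; pairs: (0,1), (0,2), (0,3), (1,4), (1,5), (2,5), (3,5)

α = atan 0.55 = 28.81°;  2α = 57.62°
n_0 = (-0.2754, -0.9613)
n_1 = (+0.8224, +0.5690)
n_2 = (+0.4277, +0.9039)
n_3 = (-0.0231, +0.9997)
n_4 = (-0.9796, +0.2007)
n_5 = (-0.8036, -0.5951)
  (0,1): δ = 39.33°  ✓
  (0,2): δ = 9.34°  ✓
  (0,3): δ = 17.31°  ✓
  (0,4): δ = 94.41°  ·
  (0,5): δ = 142.51°  ·
  (1,2): δ = 150.00°  ·
  (1,3): δ = 123.35°  ·
  (1,4): δ = 46.26°  ✓
  (1,5): δ = 1.84°  ✓
  (2,3): δ = 153.35°  ·
  (2,4): δ = 76.26°  ·
  (2,5): δ = 28.16°  ✓
  (3,4): δ = 102.91°  ·
  (3,5): δ = 54.80°  ✓
  (4,5): δ = 131.90°  ·
antipodal pairs: 7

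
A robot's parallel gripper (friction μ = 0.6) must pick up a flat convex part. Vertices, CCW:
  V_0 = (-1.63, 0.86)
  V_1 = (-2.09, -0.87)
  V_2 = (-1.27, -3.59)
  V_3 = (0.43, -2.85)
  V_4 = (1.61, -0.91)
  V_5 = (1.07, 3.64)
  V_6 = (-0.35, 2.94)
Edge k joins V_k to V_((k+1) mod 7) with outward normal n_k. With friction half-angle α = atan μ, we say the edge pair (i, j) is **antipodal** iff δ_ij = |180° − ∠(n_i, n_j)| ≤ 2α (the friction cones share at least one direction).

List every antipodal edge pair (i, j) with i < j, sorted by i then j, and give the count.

count = 10; pairs: (0,2), (0,3), (0,4), (1,3), (1,4), (2,5), (2,6), (3,5), (3,6), (4,6)

α = atan 0.6 = 30.96°;  2α = 61.93°
n_0 = (-0.9664, +0.2570)
n_1 = (-0.9574, -0.2886)
n_2 = (+0.3991, -0.9169)
n_3 = (+0.8544, -0.5197)
n_4 = (+0.9930, +0.1179)
n_5 = (-0.4422, +0.8969)
n_6 = (-0.8517, +0.5241)
  (0,1): δ = 148.33°  ·
  (0,2): δ = 51.59°  ✓
  (0,3): δ = 16.42°  ✓
  (0,4): δ = 21.66°  ✓
  (0,5): δ = 131.13°  ·
  (0,6): δ = 163.28°  ·
  (1,2): δ = 83.25°  ·
  (1,3): δ = 48.09°  ✓
  (1,4): δ = 10.01°  ✓
  (1,5): δ = 99.46°  ·
  (1,6): δ = 131.62°  ·
  (2,3): δ = 144.83°  ·
  (2,4): δ = 106.75°  ·
  (2,5): δ = 2.72°  ✓
  (2,6): δ = 34.87°  ✓
  (3,4): δ = 141.92°  ·
  (3,5): δ = 32.45°  ✓
  (3,6): δ = 0.30°  ✓
  (4,5): δ = 70.53°  ·
  (4,6): δ = 38.38°  ✓
  (5,6): δ = 147.85°  ·
antipodal pairs: 10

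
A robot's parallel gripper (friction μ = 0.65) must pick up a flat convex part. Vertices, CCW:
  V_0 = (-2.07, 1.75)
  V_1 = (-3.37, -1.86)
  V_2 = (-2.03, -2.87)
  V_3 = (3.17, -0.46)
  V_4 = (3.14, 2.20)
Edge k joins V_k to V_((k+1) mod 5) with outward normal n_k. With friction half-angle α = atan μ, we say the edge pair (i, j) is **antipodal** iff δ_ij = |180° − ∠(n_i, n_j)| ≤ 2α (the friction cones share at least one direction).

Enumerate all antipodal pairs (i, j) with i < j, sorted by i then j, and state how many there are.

count = 5; pairs: (0,2), (0,3), (1,3), (1,4), (2,4)

α = atan 0.65 = 33.02°;  2α = 66.05°
n_0 = (-0.9409, +0.3388)
n_1 = (-0.6019, -0.7986)
n_2 = (+0.4205, -0.9073)
n_3 = (+0.9999, +0.0113)
n_4 = (-0.0861, +0.9963)
  (0,1): δ = 107.20°  ·
  (0,2): δ = 45.33°  ✓
  (0,3): δ = 20.45°  ✓
  (0,4): δ = 114.74°  ·
  (1,2): δ = 118.13°  ·
  (1,3): δ = 52.35°  ✓
  (1,4): δ = 41.94°  ✓
  (2,3): δ = 114.22°  ·
  (2,4): δ = 19.93°  ✓
  (3,4): δ = 85.71°  ·
antipodal pairs: 5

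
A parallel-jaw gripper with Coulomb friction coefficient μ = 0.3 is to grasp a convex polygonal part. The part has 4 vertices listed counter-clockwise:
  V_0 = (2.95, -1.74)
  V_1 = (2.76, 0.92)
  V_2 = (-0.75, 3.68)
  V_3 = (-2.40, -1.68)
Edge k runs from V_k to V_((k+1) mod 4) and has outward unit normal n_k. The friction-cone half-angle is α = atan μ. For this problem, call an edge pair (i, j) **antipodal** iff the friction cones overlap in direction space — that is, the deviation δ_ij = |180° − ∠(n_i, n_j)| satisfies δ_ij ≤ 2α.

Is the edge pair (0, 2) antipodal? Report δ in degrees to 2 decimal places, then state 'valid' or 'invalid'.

δ = 21.20°, valid

α = atan 0.3 = 16.70°;  2α = 33.40°
edge 0: e_0 = (-0.19, +2.66);  n_0 = (+0.9975, +0.0712)
edge 2: e_2 = (-1.65, -5.36);  n_2 = (-0.9557, +0.2942)
∠(n_0, n_2) = 158.80°
δ = |180° − 158.80°| = 21.20°
21.20° ≤ 2α = 33.40°  →  valid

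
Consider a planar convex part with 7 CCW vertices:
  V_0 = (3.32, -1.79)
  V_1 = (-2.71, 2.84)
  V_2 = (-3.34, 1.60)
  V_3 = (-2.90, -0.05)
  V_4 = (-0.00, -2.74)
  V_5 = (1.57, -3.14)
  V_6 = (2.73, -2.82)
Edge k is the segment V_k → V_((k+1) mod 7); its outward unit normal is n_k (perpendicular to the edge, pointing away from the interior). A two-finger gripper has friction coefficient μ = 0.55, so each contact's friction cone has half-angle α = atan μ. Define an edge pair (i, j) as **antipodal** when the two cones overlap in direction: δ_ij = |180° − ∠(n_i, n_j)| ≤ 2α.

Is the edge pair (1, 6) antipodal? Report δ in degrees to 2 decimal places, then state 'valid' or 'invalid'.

α = atan 0.55 = 28.81°;  2α = 57.62°
edge 1: e_1 = (-0.63, -1.24);  n_1 = (-0.8915, +0.4530)
edge 6: e_6 = (+0.59, +1.03);  n_6 = (+0.8677, -0.4970)
∠(n_1, n_6) = 177.13°
δ = |180° − 177.13°| = 2.87°
2.87° ≤ 2α = 57.62°  →  valid

δ = 2.87°, valid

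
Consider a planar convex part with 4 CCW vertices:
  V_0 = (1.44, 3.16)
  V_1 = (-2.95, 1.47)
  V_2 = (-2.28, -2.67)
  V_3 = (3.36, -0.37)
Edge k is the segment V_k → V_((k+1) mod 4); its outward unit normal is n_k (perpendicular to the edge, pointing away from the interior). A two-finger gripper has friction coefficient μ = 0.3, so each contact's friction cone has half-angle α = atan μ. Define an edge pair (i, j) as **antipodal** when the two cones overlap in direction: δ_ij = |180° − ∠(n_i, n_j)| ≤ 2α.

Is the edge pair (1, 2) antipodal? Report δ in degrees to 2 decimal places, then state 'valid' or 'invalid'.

δ = 77.01°, invalid

α = atan 0.3 = 16.70°;  2α = 33.40°
edge 1: e_1 = (+0.67, -4.14);  n_1 = (-0.9872, -0.1598)
edge 2: e_2 = (+5.64, +2.30);  n_2 = (+0.3776, -0.9260)
∠(n_1, n_2) = 102.99°
δ = |180° − 102.99°| = 77.01°
77.01° > 2α = 33.40°  →  invalid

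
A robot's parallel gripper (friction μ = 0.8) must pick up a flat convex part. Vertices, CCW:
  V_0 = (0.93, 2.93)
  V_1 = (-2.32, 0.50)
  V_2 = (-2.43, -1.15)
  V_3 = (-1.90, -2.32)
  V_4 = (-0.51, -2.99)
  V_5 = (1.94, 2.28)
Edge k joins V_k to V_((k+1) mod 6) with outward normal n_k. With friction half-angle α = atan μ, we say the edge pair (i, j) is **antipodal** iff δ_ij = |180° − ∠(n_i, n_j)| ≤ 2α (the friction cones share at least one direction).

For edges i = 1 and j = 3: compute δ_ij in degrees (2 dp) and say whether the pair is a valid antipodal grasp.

δ = 111.92°, invalid

α = atan 0.8 = 38.66°;  2α = 77.32°
edge 1: e_1 = (-0.11, -1.65);  n_1 = (-0.9978, +0.0665)
edge 3: e_3 = (+1.39, -0.67);  n_3 = (-0.4342, -0.9008)
∠(n_1, n_3) = 68.08°
δ = |180° − 68.08°| = 111.92°
111.92° > 2α = 77.32°  →  invalid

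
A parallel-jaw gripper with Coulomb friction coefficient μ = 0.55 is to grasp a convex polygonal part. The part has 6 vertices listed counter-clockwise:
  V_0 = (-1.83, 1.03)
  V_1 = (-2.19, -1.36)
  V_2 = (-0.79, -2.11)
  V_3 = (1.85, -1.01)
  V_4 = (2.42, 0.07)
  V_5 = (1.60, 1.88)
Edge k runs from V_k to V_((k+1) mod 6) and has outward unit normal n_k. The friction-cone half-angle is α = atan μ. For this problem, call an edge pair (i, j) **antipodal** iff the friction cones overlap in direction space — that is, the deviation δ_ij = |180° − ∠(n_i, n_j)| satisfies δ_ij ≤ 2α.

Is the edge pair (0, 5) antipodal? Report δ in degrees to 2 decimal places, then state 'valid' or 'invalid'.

α = atan 0.55 = 28.81°;  2α = 57.62°
edge 0: e_0 = (-0.36, -2.39);  n_0 = (-0.9888, +0.1489)
edge 5: e_5 = (-3.43, -0.85);  n_5 = (-0.2405, +0.9706)
∠(n_0, n_5) = 67.52°
δ = |180° − 67.52°| = 112.48°
112.48° > 2α = 57.62°  →  invalid

δ = 112.48°, invalid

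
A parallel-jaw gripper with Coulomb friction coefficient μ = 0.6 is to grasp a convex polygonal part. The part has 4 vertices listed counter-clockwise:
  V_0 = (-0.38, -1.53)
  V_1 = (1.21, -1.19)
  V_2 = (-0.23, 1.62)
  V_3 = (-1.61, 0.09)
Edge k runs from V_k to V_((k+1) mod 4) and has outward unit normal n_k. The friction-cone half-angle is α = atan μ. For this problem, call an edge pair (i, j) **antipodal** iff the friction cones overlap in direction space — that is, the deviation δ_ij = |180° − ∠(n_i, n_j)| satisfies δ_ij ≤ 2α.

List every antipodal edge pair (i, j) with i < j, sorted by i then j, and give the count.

α = atan 0.6 = 30.96°;  2α = 61.93°
n_0 = (+0.2091, -0.9779)
n_1 = (+0.8899, +0.4561)
n_2 = (-0.7426, +0.6698)
n_3 = (-0.7964, -0.6047)
  (0,1): δ = 74.94°  ·
  (0,2): δ = 35.88°  ✓
  (0,3): δ = 115.14°  ·
  (1,2): δ = 69.18°  ·
  (1,3): δ = 10.07°  ✓
  (2,3): δ = 100.74°  ·
antipodal pairs: 2

count = 2; pairs: (0,2), (1,3)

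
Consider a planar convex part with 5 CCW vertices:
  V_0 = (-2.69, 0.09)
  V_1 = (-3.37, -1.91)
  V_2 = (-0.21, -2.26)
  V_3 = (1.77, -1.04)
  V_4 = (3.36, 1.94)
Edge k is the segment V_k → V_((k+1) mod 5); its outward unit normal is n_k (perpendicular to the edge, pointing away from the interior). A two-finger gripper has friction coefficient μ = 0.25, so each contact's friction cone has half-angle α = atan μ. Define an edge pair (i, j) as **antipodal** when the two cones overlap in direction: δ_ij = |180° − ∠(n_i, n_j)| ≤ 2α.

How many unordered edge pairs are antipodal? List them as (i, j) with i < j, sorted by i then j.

count = 3; pairs: (0,3), (1,4), (2,4)

α = atan 0.25 = 14.04°;  2α = 28.07°
n_0 = (-0.9468, +0.3219)
n_1 = (-0.1101, -0.9939)
n_2 = (+0.5246, -0.8514)
n_3 = (+0.8823, -0.4707)
n_4 = (-0.2924, +0.9563)
  (0,1): δ = 77.54°  ·
  (0,2): δ = 39.58°  ·
  (0,3): δ = 9.30°  ✓
  (0,4): δ = 125.78°  ·
  (1,2): δ = 142.04°  ·
  (1,3): δ = 111.76°  ·
  (1,4): δ = 23.32°  ✓
  (2,3): δ = 149.72°  ·
  (2,4): δ = 14.64°  ✓
  (3,4): δ = 44.91°  ·
antipodal pairs: 3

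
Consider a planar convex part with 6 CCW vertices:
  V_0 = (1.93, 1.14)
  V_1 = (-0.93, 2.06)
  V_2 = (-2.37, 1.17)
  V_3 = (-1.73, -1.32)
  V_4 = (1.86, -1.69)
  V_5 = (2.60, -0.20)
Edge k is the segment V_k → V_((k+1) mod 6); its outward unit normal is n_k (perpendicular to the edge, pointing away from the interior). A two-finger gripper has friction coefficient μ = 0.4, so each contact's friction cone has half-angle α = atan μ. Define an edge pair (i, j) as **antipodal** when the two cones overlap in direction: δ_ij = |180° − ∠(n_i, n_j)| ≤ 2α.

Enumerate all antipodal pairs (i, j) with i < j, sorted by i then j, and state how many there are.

count = 5; pairs: (0,3), (1,3), (1,4), (2,4), (2,5)

α = atan 0.4 = 21.80°;  2α = 43.60°
n_0 = (+0.3062, +0.9520)
n_1 = (-0.5257, +0.8506)
n_2 = (-0.9685, -0.2489)
n_3 = (-0.1025, -0.9947)
n_4 = (+0.8956, -0.4448)
n_5 = (+0.8944, +0.4472)
  (0,1): δ = 130.45°  ·
  (0,2): δ = 57.75°  ·
  (0,3): δ = 11.95°  ✓
  (0,4): δ = 81.42°  ·
  (0,5): δ = 134.40°  ·
  (1,2): δ = 107.30°  ·
  (1,3): δ = 37.60°  ✓
  (1,4): δ = 31.87°  ✓
  (1,5): δ = 84.85°  ·
  (2,3): δ = 110.30°  ·
  (2,4): δ = 40.83°  ✓
  (2,5): δ = 12.15°  ✓
  (3,4): δ = 110.53°  ·
  (3,5): δ = 57.55°  ·
  (4,5): δ = 127.02°  ·
antipodal pairs: 5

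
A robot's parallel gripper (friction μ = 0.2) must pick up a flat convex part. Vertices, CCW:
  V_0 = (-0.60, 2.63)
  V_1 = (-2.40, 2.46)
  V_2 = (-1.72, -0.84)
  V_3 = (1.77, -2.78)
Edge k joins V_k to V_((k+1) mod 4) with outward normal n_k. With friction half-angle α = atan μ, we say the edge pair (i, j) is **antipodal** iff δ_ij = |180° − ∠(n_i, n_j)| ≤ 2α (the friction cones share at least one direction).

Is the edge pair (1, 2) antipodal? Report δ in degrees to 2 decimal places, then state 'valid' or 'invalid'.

α = atan 0.2 = 11.31°;  2α = 22.62°
edge 1: e_1 = (+0.68, -3.30);  n_1 = (-0.9794, -0.2018)
edge 2: e_2 = (+3.49, -1.94);  n_2 = (-0.4859, -0.8740)
∠(n_1, n_2) = 49.29°
δ = |180° − 49.29°| = 130.71°
130.71° > 2α = 22.62°  →  invalid

δ = 130.71°, invalid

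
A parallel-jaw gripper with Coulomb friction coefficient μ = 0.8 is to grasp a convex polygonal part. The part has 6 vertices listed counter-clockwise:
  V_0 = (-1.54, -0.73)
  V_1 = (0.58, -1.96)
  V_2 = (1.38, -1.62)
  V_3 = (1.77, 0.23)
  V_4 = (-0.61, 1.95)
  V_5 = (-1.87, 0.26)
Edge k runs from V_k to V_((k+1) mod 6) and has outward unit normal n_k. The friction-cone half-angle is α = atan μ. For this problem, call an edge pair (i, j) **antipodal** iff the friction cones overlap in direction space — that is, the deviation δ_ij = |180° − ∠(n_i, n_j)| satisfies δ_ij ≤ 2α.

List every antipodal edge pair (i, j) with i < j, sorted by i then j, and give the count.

α = atan 0.8 = 38.66°;  2α = 77.32°
n_0 = (-0.5018, -0.8650)
n_1 = (+0.3911, -0.9203)
n_2 = (+0.9785, -0.2063)
n_3 = (+0.5857, +0.8105)
n_4 = (-0.8017, +0.5977)
n_5 = (-0.9487, -0.3162)
  (0,1): δ = 126.85°  ·
  (0,2): δ = 71.78°  ✓
  (0,3): δ = 5.73°  ✓
  (0,4): δ = 83.42°  ·
  (0,5): δ = 138.56°  ·
  (1,2): δ = 124.93°  ·
  (1,3): δ = 58.88°  ✓
  (1,4): δ = 30.27°  ✓
  (1,5): δ = 85.41°  ·
  (2,3): δ = 113.95°  ·
  (2,4): δ = 24.80°  ✓
  (2,5): δ = 30.34°  ✓
  (3,4): δ = 90.85°  ·
  (3,5): δ = 35.71°  ✓
  (4,5): δ = 124.86°  ·
antipodal pairs: 7

count = 7; pairs: (0,2), (0,3), (1,3), (1,4), (2,4), (2,5), (3,5)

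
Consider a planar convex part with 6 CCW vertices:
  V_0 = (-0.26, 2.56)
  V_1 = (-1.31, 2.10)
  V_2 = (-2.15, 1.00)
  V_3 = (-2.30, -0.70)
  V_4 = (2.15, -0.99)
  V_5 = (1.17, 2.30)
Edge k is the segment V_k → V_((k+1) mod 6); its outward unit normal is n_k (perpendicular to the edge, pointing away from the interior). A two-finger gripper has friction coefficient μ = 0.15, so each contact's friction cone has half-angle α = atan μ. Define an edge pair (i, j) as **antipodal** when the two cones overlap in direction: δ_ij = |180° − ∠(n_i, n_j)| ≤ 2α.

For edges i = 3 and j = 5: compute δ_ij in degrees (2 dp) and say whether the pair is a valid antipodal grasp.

δ = 6.58°, valid

α = atan 0.15 = 8.53°;  2α = 17.06°
edge 3: e_3 = (+4.45, -0.29);  n_3 = (-0.0650, -0.9979)
edge 5: e_5 = (-1.43, +0.26);  n_5 = (+0.1789, +0.9839)
∠(n_3, n_5) = 173.42°
δ = |180° − 173.42°| = 6.58°
6.58° ≤ 2α = 17.06°  →  valid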